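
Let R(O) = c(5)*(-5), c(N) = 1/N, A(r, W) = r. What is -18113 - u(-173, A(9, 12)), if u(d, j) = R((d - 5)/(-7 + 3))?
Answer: -18112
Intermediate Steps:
R(O) = -1 (R(O) = -5/5 = (⅕)*(-5) = -1)
u(d, j) = -1
-18113 - u(-173, A(9, 12)) = -18113 - 1*(-1) = -18113 + 1 = -18112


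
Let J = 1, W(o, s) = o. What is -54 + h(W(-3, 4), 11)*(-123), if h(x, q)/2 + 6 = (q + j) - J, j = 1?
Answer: -1284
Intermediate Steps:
h(x, q) = -12 + 2*q (h(x, q) = -12 + 2*((q + 1) - 1*1) = -12 + 2*((1 + q) - 1) = -12 + 2*q)
-54 + h(W(-3, 4), 11)*(-123) = -54 + (-12 + 2*11)*(-123) = -54 + (-12 + 22)*(-123) = -54 + 10*(-123) = -54 - 1230 = -1284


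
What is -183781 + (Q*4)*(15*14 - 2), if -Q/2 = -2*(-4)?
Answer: -197093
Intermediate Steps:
Q = -16 (Q = -(-4)*(-4) = -2*8 = -16)
-183781 + (Q*4)*(15*14 - 2) = -183781 + (-16*4)*(15*14 - 2) = -183781 - 64*(210 - 2) = -183781 - 64*208 = -183781 - 13312 = -197093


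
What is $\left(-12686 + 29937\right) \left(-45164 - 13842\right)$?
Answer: $-1017912506$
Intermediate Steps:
$\left(-12686 + 29937\right) \left(-45164 - 13842\right) = 17251 \left(-45164 - 13842\right) = 17251 \left(-59006\right) = -1017912506$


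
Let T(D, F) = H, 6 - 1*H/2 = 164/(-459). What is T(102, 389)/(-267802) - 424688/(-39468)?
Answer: 197738232674/18376707141 ≈ 10.760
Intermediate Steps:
H = 5836/459 (H = 12 - 328/(-459) = 12 - 328*(-1)/459 = 12 - 2*(-164/459) = 12 + 328/459 = 5836/459 ≈ 12.715)
T(D, F) = 5836/459
T(102, 389)/(-267802) - 424688/(-39468) = (5836/459)/(-267802) - 424688/(-39468) = (5836/459)*(-1/267802) - 424688*(-1/39468) = -2918/61460559 + 9652/897 = 197738232674/18376707141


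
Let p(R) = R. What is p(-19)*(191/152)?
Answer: -191/8 ≈ -23.875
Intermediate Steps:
p(-19)*(191/152) = -3629/152 = -19*191/152 = -191/8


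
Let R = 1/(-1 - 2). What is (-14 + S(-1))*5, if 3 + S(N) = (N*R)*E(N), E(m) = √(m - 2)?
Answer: -85 + 5*I*√3/3 ≈ -85.0 + 2.8868*I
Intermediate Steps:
E(m) = √(-2 + m)
R = -⅓ (R = 1/(-3) = -⅓ ≈ -0.33333)
S(N) = -3 - N*√(-2 + N)/3 (S(N) = -3 + (N*(-⅓))*√(-2 + N) = -3 + (-N/3)*√(-2 + N) = -3 - N*√(-2 + N)/3)
(-14 + S(-1))*5 = (-14 + (-3 - ⅓*(-1)*√(-2 - 1)))*5 = (-14 + (-3 - ⅓*(-1)*√(-3)))*5 = (-14 + (-3 - ⅓*(-1)*I*√3))*5 = (-14 + (-3 + I*√3/3))*5 = (-17 + I*√3/3)*5 = -85 + 5*I*√3/3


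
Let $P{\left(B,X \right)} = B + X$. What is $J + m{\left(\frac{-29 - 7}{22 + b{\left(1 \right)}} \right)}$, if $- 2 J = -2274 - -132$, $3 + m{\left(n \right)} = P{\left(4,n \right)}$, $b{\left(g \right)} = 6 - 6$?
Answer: $\frac{11774}{11} \approx 1070.4$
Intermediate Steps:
$b{\left(g \right)} = 0$ ($b{\left(g \right)} = 6 - 6 = 0$)
$m{\left(n \right)} = 1 + n$ ($m{\left(n \right)} = -3 + \left(4 + n\right) = 1 + n$)
$J = 1071$ ($J = - \frac{-2274 - -132}{2} = - \frac{-2274 + 132}{2} = \left(- \frac{1}{2}\right) \left(-2142\right) = 1071$)
$J + m{\left(\frac{-29 - 7}{22 + b{\left(1 \right)}} \right)} = 1071 + \left(1 + \frac{-29 - 7}{22 + 0}\right) = 1071 + \left(1 - \frac{36}{22}\right) = 1071 + \left(1 - \frac{18}{11}\right) = 1071 - \frac{7}{11} = \frac{11774}{11}$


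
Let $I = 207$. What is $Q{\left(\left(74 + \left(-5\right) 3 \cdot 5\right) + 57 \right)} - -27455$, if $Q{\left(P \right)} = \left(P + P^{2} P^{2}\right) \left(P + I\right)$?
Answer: $2586514631$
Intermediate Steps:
$Q{\left(P \right)} = \left(207 + P\right) \left(P + P^{4}\right)$ ($Q{\left(P \right)} = \left(P + P^{2} P^{2}\right) \left(P + 207\right) = \left(P + P^{4}\right) \left(207 + P\right) = \left(207 + P\right) \left(P + P^{4}\right)$)
$Q{\left(\left(74 + \left(-5\right) 3 \cdot 5\right) + 57 \right)} - -27455 = \left(\left(74 + \left(-5\right) 3 \cdot 5\right) + 57\right) \left(207 + \left(\left(74 + \left(-5\right) 3 \cdot 5\right) + 57\right) + \left(\left(74 + \left(-5\right) 3 \cdot 5\right) + 57\right)^{4} + 207 \left(\left(74 + \left(-5\right) 3 \cdot 5\right) + 57\right)^{3}\right) - -27455 = \left(\left(74 - 75\right) + 57\right) \left(207 + \left(\left(74 - 75\right) + 57\right) + \left(\left(74 - 75\right) + 57\right)^{4} + 207 \left(\left(74 - 75\right) + 57\right)^{3}\right) + 27455 = \left(-1 + 57\right) \left(207 + \left(-1 + 57\right) + \left(-1 + 57\right)^{4} + 207 \left(-1 + 57\right)^{3}\right) + 27455 = 56 \left(207 + 56 + 56^{4} + 207 \cdot 56^{3}\right) + 27455 = 56 \left(207 + 56 + 9834496 + 207 \cdot 175616\right) + 27455 = 56 \left(207 + 56 + 9834496 + 36352512\right) + 27455 = 56 \cdot 46187271 + 27455 = 2586487176 + 27455 = 2586514631$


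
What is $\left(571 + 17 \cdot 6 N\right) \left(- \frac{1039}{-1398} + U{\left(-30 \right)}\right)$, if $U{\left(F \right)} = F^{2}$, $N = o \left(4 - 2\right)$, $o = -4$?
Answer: $- \frac{308513555}{1398} \approx -2.2068 \cdot 10^{5}$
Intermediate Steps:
$N = -8$ ($N = - 4 \left(4 - 2\right) = \left(-4\right) 2 = -8$)
$\left(571 + 17 \cdot 6 N\right) \left(- \frac{1039}{-1398} + U{\left(-30 \right)}\right) = \left(571 + 17 \cdot 6 \left(-8\right)\right) \left(- \frac{1039}{-1398} + \left(-30\right)^{2}\right) = \left(571 + 102 \left(-8\right)\right) \left(\left(-1039\right) \left(- \frac{1}{1398}\right) + 900\right) = \left(571 - 816\right) \left(\frac{1039}{1398} + 900\right) = \left(-245\right) \frac{1259239}{1398} = - \frac{308513555}{1398}$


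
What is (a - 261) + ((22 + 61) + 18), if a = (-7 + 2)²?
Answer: -135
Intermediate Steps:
a = 25 (a = (-5)² = 25)
(a - 261) + ((22 + 61) + 18) = (25 - 261) + ((22 + 61) + 18) = -236 + (83 + 18) = -236 + 101 = -135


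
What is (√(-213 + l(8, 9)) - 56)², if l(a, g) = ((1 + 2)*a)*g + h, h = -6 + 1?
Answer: (56 - I*√2)² ≈ 3134.0 - 158.39*I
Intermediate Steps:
h = -5
l(a, g) = -5 + 3*a*g (l(a, g) = ((1 + 2)*a)*g - 5 = (3*a)*g - 5 = 3*a*g - 5 = -5 + 3*a*g)
(√(-213 + l(8, 9)) - 56)² = (√(-213 + (-5 + 3*8*9)) - 56)² = (√(-213 + (-5 + 216)) - 56)² = (√(-213 + 211) - 56)² = (√(-2) - 56)² = (I*√2 - 56)² = (-56 + I*√2)²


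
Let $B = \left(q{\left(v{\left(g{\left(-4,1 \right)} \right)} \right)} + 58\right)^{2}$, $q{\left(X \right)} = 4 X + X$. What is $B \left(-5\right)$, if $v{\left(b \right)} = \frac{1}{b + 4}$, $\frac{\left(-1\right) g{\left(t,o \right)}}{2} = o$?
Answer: $- \frac{73205}{4} \approx -18301.0$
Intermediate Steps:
$g{\left(t,o \right)} = - 2 o$
$v{\left(b \right)} = \frac{1}{4 + b}$
$q{\left(X \right)} = 5 X$
$B = \frac{14641}{4}$ ($B = \left(\frac{5}{4 - 2} + 58\right)^{2} = \left(\frac{5}{2} + 58\right)^{2} = \left(\frac{121}{2}\right)^{2} = \frac{14641}{4} \approx 3660.3$)
$B \left(-5\right) = \frac{14641}{4} \left(-5\right) = - \frac{73205}{4}$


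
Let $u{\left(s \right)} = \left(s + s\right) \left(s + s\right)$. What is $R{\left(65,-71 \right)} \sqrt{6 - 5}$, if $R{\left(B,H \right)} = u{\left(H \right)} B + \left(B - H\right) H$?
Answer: $1301004$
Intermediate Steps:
$u{\left(s \right)} = 4 s^{2}$ ($u{\left(s \right)} = 2 s 2 s = 4 s^{2}$)
$R{\left(B,H \right)} = H \left(B - H\right) + 4 B H^{2}$ ($R{\left(B,H \right)} = 4 H^{2} B + \left(B - H\right) H = 4 B H^{2} + H \left(B - H\right) = H \left(B - H\right) + 4 B H^{2}$)
$R{\left(65,-71 \right)} \sqrt{6 - 5} = - 71 \left(65 - -71 + 4 \cdot 65 \left(-71\right)\right) \sqrt{6 - 5} = - 71 \left(65 + 71 - 18460\right) \sqrt{1} = \left(-71\right) \left(-18324\right) 1 = 1301004 \cdot 1 = 1301004$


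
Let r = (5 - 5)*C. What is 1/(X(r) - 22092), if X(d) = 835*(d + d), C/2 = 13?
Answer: -1/22092 ≈ -4.5265e-5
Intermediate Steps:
C = 26 (C = 2*13 = 26)
r = 0 (r = (5 - 5)*26 = 0*26 = 0)
X(d) = 1670*d (X(d) = 835*(2*d) = 1670*d)
1/(X(r) - 22092) = 1/(1670*0 - 22092) = 1/(0 - 22092) = 1/(-22092) = -1/22092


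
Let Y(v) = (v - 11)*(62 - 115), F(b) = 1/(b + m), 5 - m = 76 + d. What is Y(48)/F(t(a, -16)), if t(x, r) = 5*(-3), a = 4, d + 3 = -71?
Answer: 23532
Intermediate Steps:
d = -74 (d = -3 - 71 = -74)
m = 3 (m = 5 - (76 - 74) = 5 - 1*2 = 5 - 2 = 3)
t(x, r) = -15
F(b) = 1/(3 + b) (F(b) = 1/(b + 3) = 1/(3 + b))
Y(v) = 583 - 53*v (Y(v) = (-11 + v)*(-53) = 583 - 53*v)
Y(48)/F(t(a, -16)) = (583 - 53*48)/(1/(3 - 15)) = (583 - 2544)/(1/(-12)) = -1961/(-1/12) = -1961*(-12) = 23532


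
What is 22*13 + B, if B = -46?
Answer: 240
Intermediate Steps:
22*13 + B = 22*13 - 46 = 286 - 46 = 240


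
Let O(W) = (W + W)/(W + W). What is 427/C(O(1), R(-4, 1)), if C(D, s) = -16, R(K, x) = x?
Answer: -427/16 ≈ -26.688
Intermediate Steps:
O(W) = 1 (O(W) = (2*W)/((2*W)) = (2*W)*(1/(2*W)) = 1)
427/C(O(1), R(-4, 1)) = 427/(-16) = 427*(-1/16) = -427/16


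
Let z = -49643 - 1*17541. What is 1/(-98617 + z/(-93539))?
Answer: -93539/9224468379 ≈ -1.0140e-5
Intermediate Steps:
z = -67184 (z = -49643 - 17541 = -67184)
1/(-98617 + z/(-93539)) = 1/(-98617 - 67184/(-93539)) = 1/(-98617 - 67184*(-1/93539)) = 1/(-98617 + 67184/93539) = 1/(-9224468379/93539) = -93539/9224468379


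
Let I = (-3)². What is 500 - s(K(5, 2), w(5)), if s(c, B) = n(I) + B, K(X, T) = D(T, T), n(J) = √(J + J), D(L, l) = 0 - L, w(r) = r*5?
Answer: 475 - 3*√2 ≈ 470.76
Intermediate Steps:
I = 9
w(r) = 5*r
D(L, l) = -L
n(J) = √2*√J (n(J) = √(2*J) = √2*√J)
K(X, T) = -T
s(c, B) = B + 3*√2 (s(c, B) = √2*√9 + B = √2*3 + B = 3*√2 + B = B + 3*√2)
500 - s(K(5, 2), w(5)) = 500 - (5*5 + 3*√2) = 500 - (25 + 3*√2) = 500 + (-25 - 3*√2) = 475 - 3*√2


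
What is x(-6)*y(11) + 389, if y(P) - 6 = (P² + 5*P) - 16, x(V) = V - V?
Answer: 389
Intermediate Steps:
x(V) = 0
y(P) = -10 + P² + 5*P (y(P) = 6 + ((P² + 5*P) - 16) = 6 + (-16 + P² + 5*P) = -10 + P² + 5*P)
x(-6)*y(11) + 389 = 0*(-10 + 11² + 5*11) + 389 = 0*(-10 + 121 + 55) + 389 = 0*166 + 389 = 0 + 389 = 389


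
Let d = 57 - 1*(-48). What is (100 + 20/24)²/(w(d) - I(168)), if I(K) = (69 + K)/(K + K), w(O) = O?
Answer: 10248700/105129 ≈ 97.487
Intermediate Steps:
d = 105 (d = 57 + 48 = 105)
I(K) = (69 + K)/(2*K) (I(K) = (69 + K)/((2*K)) = (69 + K)*(1/(2*K)) = (69 + K)/(2*K))
(100 + 20/24)²/(w(d) - I(168)) = (100 + 20/24)²/(105 - (69 + 168)/(2*168)) = (100 + 20*(1/24))²/(105 - 237/(2*168)) = (100 + ⅚)²/(105 - 1*79/112) = (605/6)²/(105 - 79/112) = 366025/(36*(11681/112)) = (366025/36)*(112/11681) = 10248700/105129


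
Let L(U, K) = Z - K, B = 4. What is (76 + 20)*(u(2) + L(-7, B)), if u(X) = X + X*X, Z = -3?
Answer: -96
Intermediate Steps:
L(U, K) = -3 - K
u(X) = X + X²
(76 + 20)*(u(2) + L(-7, B)) = (76 + 20)*(2*(1 + 2) + (-3 - 1*4)) = 96*(2*3 + (-3 - 4)) = 96*(6 - 7) = 96*(-1) = -96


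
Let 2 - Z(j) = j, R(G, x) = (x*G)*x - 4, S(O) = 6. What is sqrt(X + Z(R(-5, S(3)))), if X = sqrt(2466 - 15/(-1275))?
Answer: sqrt(1343850 + 85*sqrt(17816935))/85 ≈ 15.351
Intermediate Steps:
R(G, x) = -4 + G*x**2 (R(G, x) = (G*x)*x - 4 = G*x**2 - 4 = -4 + G*x**2)
X = sqrt(17816935)/85 (X = sqrt(2466 - 15*(-1/1275)) = sqrt(2466 + 1/85) = sqrt(209611/85) = sqrt(17816935)/85 ≈ 49.659)
Z(j) = 2 - j
sqrt(X + Z(R(-5, S(3)))) = sqrt(sqrt(17816935)/85 + (2 - (-4 - 5*6**2))) = sqrt(sqrt(17816935)/85 + (2 - (-4 - 5*36))) = sqrt(sqrt(17816935)/85 + (2 - (-4 - 180))) = sqrt(sqrt(17816935)/85 + (2 - 1*(-184))) = sqrt(sqrt(17816935)/85 + (2 + 184)) = sqrt(sqrt(17816935)/85 + 186) = sqrt(186 + sqrt(17816935)/85)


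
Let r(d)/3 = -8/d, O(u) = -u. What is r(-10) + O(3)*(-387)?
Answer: 5817/5 ≈ 1163.4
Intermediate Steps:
r(d) = -24/d (r(d) = 3*(-8/d) = -24/d)
r(-10) + O(3)*(-387) = -24/(-10) - 1*3*(-387) = -24*(-⅒) - 3*(-387) = 12/5 + 1161 = 5817/5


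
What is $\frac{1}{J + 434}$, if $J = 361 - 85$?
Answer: $\frac{1}{710} \approx 0.0014085$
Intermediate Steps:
$J = 276$ ($J = 361 - 85 = 276$)
$\frac{1}{J + 434} = \frac{1}{276 + 434} = \frac{1}{710}$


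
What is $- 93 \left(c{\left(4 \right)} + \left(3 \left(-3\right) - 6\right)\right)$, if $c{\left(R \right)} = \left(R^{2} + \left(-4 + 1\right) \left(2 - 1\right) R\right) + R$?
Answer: $651$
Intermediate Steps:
$c{\left(R \right)} = R^{2} - 2 R$ ($c{\left(R \right)} = \left(R^{2} + \left(-3\right) 1 R\right) + R = \left(R^{2} - 3 R\right) + R = R^{2} - 2 R$)
$- 93 \left(c{\left(4 \right)} + \left(3 \left(-3\right) - 6\right)\right) = - 93 \left(4 \left(-2 + 4\right) + \left(3 \left(-3\right) - 6\right)\right) = - 93 \left(4 \cdot 2 - 15\right) = - 93 \left(8 - 15\right) = \left(-93\right) \left(-7\right) = 651$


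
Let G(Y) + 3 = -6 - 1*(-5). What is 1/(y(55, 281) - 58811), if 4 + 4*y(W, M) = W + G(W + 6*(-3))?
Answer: -4/235197 ≈ -1.7007e-5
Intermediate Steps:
G(Y) = -4 (G(Y) = -3 + (-6 - 1*(-5)) = -3 + (-6 + 5) = -3 - 1 = -4)
y(W, M) = -2 + W/4 (y(W, M) = -1 + (W - 4)/4 = -1 + (-4 + W)/4 = -1 + (-1 + W/4) = -2 + W/4)
1/(y(55, 281) - 58811) = 1/((-2 + (¼)*55) - 58811) = 1/((-2 + 55/4) - 58811) = 1/(47/4 - 58811) = 1/(-235197/4) = -4/235197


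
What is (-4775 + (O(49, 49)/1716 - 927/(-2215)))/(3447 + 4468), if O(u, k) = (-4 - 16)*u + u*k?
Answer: -18144750253/30084440100 ≈ -0.60313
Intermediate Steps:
O(u, k) = -20*u + k*u
(-4775 + (O(49, 49)/1716 - 927/(-2215)))/(3447 + 4468) = (-4775 + ((49*(-20 + 49))/1716 - 927/(-2215)))/(3447 + 4468) = (-4775 + ((49*29)*(1/1716) - 927*(-1/2215)))/7915 = (-4775 + (1421*(1/1716) + 927/2215))*(1/7915) = (-4775 + (1421/1716 + 927/2215))*(1/7915) = (-4775 + 4738247/3800940)*(1/7915) = -18144750253/3800940*1/7915 = -18144750253/30084440100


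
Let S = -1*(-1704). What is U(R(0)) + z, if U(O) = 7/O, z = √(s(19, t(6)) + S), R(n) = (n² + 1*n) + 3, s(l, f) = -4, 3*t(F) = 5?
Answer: 7/3 + 10*√17 ≈ 43.564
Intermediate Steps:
S = 1704
t(F) = 5/3 (t(F) = (⅓)*5 = 5/3)
R(n) = 3 + n + n² (R(n) = (n² + n) + 3 = (n + n²) + 3 = 3 + n + n²)
z = 10*√17 (z = √(-4 + 1704) = √1700 = 10*√17 ≈ 41.231)
U(R(0)) + z = 7/(3 + 0 + 0²) + 10*√17 = 7/(3 + 0 + 0) + 10*√17 = 7/3 + 10*√17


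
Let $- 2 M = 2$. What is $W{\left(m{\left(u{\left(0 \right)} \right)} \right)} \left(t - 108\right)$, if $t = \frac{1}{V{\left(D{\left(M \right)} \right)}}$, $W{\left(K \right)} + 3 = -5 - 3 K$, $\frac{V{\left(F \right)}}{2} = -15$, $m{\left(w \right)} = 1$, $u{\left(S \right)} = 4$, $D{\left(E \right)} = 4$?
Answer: $\frac{35651}{30} \approx 1188.4$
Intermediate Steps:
$M = -1$ ($M = \left(- \frac{1}{2}\right) 2 = -1$)
$V{\left(F \right)} = -30$ ($V{\left(F \right)} = 2 \left(-15\right) = -30$)
$W{\left(K \right)} = -8 - 3 K$ ($W{\left(K \right)} = -3 - \left(5 + 3 K\right) = -8 - 3 K$)
$t = - \frac{1}{30}$ ($t = \frac{1}{-30} = - \frac{1}{30} \approx -0.033333$)
$W{\left(m{\left(u{\left(0 \right)} \right)} \right)} \left(t - 108\right) = \left(-8 - 3\right) \left(- \frac{1}{30} - 108\right) = \left(-8 - 3\right) \left(- \frac{3241}{30}\right) = \left(-11\right) \left(- \frac{3241}{30}\right) = \frac{35651}{30}$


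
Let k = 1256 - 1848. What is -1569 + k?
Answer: -2161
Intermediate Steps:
k = -592
-1569 + k = -1569 - 592 = -2161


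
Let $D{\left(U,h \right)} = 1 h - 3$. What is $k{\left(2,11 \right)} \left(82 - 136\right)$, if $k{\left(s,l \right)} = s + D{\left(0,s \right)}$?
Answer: $-54$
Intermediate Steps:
$D{\left(U,h \right)} = -3 + h$ ($D{\left(U,h \right)} = h - 3 = -3 + h$)
$k{\left(s,l \right)} = -3 + 2 s$ ($k{\left(s,l \right)} = s + \left(-3 + s\right) = -3 + 2 s$)
$k{\left(2,11 \right)} \left(82 - 136\right) = \left(-3 + 2 \cdot 2\right) \left(82 - 136\right) = \left(-3 + 4\right) \left(-54\right) = 1 \left(-54\right) = -54$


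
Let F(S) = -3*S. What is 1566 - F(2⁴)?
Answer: 1614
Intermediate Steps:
1566 - F(2⁴) = 1566 - (-3)*2⁴ = 1566 - (-3)*16 = 1566 - 1*(-48) = 1566 + 48 = 1614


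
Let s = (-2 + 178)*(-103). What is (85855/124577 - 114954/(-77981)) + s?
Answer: -176085960779523/9714639037 ≈ -18126.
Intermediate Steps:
s = -18128 (s = 176*(-103) = -18128)
(85855/124577 - 114954/(-77981)) + s = (85855/124577 - 114954/(-77981)) - 18128 = (85855*(1/124577) - 114954*(-1/77981)) - 18128 = (85855/124577 + 114954/77981) - 18128 = 21015683213/9714639037 - 18128 = -176085960779523/9714639037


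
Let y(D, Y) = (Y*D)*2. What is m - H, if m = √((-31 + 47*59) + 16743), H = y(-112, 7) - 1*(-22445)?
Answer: -20877 + 3*√2165 ≈ -20737.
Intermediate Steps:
y(D, Y) = 2*D*Y (y(D, Y) = (D*Y)*2 = 2*D*Y)
H = 20877 (H = 2*(-112)*7 - 1*(-22445) = -1568 + 22445 = 20877)
m = 3*√2165 (m = √((-31 + 2773) + 16743) = √(2742 + 16743) = √19485 = 3*√2165 ≈ 139.59)
m - H = 3*√2165 - 1*20877 = 3*√2165 - 20877 = -20877 + 3*√2165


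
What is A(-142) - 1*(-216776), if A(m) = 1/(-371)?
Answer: 80423895/371 ≈ 2.1678e+5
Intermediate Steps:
A(m) = -1/371
A(-142) - 1*(-216776) = -1/371 - 1*(-216776) = -1/371 + 216776 = 80423895/371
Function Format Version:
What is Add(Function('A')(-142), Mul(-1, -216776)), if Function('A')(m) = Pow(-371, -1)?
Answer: Rational(80423895, 371) ≈ 2.1678e+5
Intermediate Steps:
Function('A')(m) = Rational(-1, 371)
Add(Function('A')(-142), Mul(-1, -216776)) = Add(Rational(-1, 371), Mul(-1, -216776)) = Add(Rational(-1, 371), 216776) = Rational(80423895, 371)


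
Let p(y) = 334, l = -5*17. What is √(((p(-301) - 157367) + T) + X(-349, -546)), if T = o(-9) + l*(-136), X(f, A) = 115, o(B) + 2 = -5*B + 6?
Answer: I*√145309 ≈ 381.19*I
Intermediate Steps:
o(B) = 4 - 5*B (o(B) = -2 + (-5*B + 6) = -2 + (6 - 5*B) = 4 - 5*B)
l = -85
T = 11609 (T = (4 - 5*(-9)) - 85*(-136) = (4 + 45) + 11560 = 49 + 11560 = 11609)
√(((p(-301) - 157367) + T) + X(-349, -546)) = √(((334 - 157367) + 11609) + 115) = √((-157033 + 11609) + 115) = √(-145424 + 115) = √(-145309) = I*√145309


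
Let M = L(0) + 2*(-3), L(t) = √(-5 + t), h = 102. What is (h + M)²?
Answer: (96 + I*√5)² ≈ 9211.0 + 429.33*I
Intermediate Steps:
M = -6 + I*√5 (M = √(-5 + 0) + 2*(-3) = √(-5) - 6 = I*√5 - 6 = -6 + I*√5 ≈ -6.0 + 2.2361*I)
(h + M)² = (102 + (-6 + I*√5))² = (96 + I*√5)²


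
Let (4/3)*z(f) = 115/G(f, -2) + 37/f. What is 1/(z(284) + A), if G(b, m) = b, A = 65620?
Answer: 142/9318097 ≈ 1.5239e-5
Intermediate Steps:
z(f) = 114/f (z(f) = 3*(115/f + 37/f)/4 = 3*(152/f)/4 = 114/f)
1/(z(284) + A) = 1/(114/284 + 65620) = 1/(114*(1/284) + 65620) = 1/(57/142 + 65620) = 1/(9318097/142) = 142/9318097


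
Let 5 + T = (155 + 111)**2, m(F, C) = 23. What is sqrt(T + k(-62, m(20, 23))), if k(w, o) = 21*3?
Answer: sqrt(70814) ≈ 266.11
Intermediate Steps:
k(w, o) = 63
T = 70751 (T = -5 + (155 + 111)**2 = -5 + 266**2 = -5 + 70756 = 70751)
sqrt(T + k(-62, m(20, 23))) = sqrt(70751 + 63) = sqrt(70814)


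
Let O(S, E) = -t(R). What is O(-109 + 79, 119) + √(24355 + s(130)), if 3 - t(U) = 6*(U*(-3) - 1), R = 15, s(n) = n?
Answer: -279 + √24485 ≈ -122.52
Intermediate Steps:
t(U) = 9 + 18*U (t(U) = 3 - 6*(U*(-3) - 1) = 3 - 6*(-3*U - 1) = 3 - 6*(-1 - 3*U) = 3 - (-6 - 18*U) = 3 + (6 + 18*U) = 9 + 18*U)
O(S, E) = -279 (O(S, E) = -(9 + 18*15) = -(9 + 270) = -1*279 = -279)
O(-109 + 79, 119) + √(24355 + s(130)) = -279 + √(24355 + 130) = -279 + √24485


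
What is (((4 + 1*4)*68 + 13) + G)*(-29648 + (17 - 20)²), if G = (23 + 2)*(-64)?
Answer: 30913477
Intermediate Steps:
G = -1600 (G = 25*(-64) = -1600)
(((4 + 1*4)*68 + 13) + G)*(-29648 + (17 - 20)²) = (((4 + 1*4)*68 + 13) - 1600)*(-29648 + (17 - 20)²) = (((4 + 4)*68 + 13) - 1600)*(-29648 + (-3)²) = ((8*68 + 13) - 1600)*(-29648 + 9) = ((544 + 13) - 1600)*(-29639) = (557 - 1600)*(-29639) = -1043*(-29639) = 30913477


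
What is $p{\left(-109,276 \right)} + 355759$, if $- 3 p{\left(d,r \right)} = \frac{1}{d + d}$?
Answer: $\frac{232666387}{654} \approx 3.5576 \cdot 10^{5}$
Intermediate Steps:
$p{\left(d,r \right)} = - \frac{1}{6 d}$ ($p{\left(d,r \right)} = - \frac{1}{3 \left(d + d\right)} = - \frac{1}{3 \cdot 2 d} = - \frac{\frac{1}{2} \frac{1}{d}}{3} = - \frac{1}{6 d}$)
$p{\left(-109,276 \right)} + 355759 = - \frac{1}{6 \left(-109\right)} + 355759 = \left(- \frac{1}{6}\right) \left(- \frac{1}{109}\right) + 355759 = \frac{1}{654} + 355759 = \frac{232666387}{654}$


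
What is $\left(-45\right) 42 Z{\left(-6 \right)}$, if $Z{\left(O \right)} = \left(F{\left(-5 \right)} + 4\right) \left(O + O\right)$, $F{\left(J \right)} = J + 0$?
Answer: $-22680$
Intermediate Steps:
$F{\left(J \right)} = J$
$Z{\left(O \right)} = - 2 O$ ($Z{\left(O \right)} = \left(-5 + 4\right) \left(O + O\right) = - 2 O$)
$\left(-45\right) 42 Z{\left(-6 \right)} = \left(-45\right) 42 \left(\left(-2\right) \left(-6\right)\right) = \left(-1890\right) 12 = -22680$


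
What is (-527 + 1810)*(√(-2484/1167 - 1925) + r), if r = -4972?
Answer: -6379076 + 1283*I*√291615017/389 ≈ -6.3791e+6 + 56323.0*I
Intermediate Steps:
(-527 + 1810)*(√(-2484/1167 - 1925) + r) = (-527 + 1810)*(√(-2484/1167 - 1925) - 4972) = 1283*(√(-2484*1/1167 - 1925) - 4972) = 1283*(√(-828/389 - 1925) - 4972) = 1283*(√(-749653/389) - 4972) = 1283*(I*√291615017/389 - 4972) = 1283*(-4972 + I*√291615017/389) = -6379076 + 1283*I*√291615017/389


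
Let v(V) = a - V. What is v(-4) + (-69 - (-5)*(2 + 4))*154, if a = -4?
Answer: -6006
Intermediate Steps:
v(V) = -4 - V
v(-4) + (-69 - (-5)*(2 + 4))*154 = (-4 - 1*(-4)) + (-69 - (-5)*(2 + 4))*154 = (-4 + 4) + (-69 - (-5)*6)*154 = 0 + (-69 - 1*(-30))*154 = 0 + (-69 + 30)*154 = 0 - 39*154 = 0 - 6006 = -6006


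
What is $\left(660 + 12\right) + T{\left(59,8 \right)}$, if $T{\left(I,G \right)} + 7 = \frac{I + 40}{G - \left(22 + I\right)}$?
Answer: $\frac{48446}{73} \approx 663.64$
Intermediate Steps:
$T{\left(I,G \right)} = -7 + \frac{40 + I}{-22 + G - I}$ ($T{\left(I,G \right)} = -7 + \frac{I + 40}{G - \left(22 + I\right)} = -7 + \frac{40 + I}{-22 + G - I}$)
$\left(660 + 12\right) + T{\left(59,8 \right)} = \left(660 + 12\right) + \frac{-194 - 472 + 7 \cdot 8}{22 + 59 - 8} = 672 + \frac{-194 - 472 + 56}{22 + 59 - 8} = 672 + \frac{1}{73} \left(-610\right) = 672 - \frac{610}{73} = \frac{48446}{73}$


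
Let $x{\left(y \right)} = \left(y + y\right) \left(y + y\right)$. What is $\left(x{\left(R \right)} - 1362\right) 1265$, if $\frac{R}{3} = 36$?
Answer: $57296910$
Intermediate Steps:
$R = 108$ ($R = 3 \cdot 36 = 108$)
$x{\left(y \right)} = 4 y^{2}$ ($x{\left(y \right)} = 2 y 2 y = 4 y^{2}$)
$\left(x{\left(R \right)} - 1362\right) 1265 = \left(4 \cdot 108^{2} - 1362\right) 1265 = \left(4 \cdot 11664 - 1362\right) 1265 = \left(46656 - 1362\right) 1265 = 45294 \cdot 1265 = 57296910$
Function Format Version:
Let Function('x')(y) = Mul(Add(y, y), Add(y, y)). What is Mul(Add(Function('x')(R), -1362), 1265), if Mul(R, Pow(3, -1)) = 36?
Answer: 57296910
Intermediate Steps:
R = 108 (R = Mul(3, 36) = 108)
Function('x')(y) = Mul(4, Pow(y, 2)) (Function('x')(y) = Mul(Mul(2, y), Mul(2, y)) = Mul(4, Pow(y, 2)))
Mul(Add(Function('x')(R), -1362), 1265) = Mul(Add(Mul(4, Pow(108, 2)), -1362), 1265) = Mul(Add(Mul(4, 11664), -1362), 1265) = Mul(Add(46656, -1362), 1265) = Mul(45294, 1265) = 57296910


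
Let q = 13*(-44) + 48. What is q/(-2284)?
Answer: 131/571 ≈ 0.22942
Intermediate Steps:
q = -524 (q = -572 + 48 = -524)
q/(-2284) = -524/(-2284) = -524*(-1/2284) = 131/571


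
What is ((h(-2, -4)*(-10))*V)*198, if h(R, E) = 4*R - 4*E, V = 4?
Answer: -63360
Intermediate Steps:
h(R, E) = -4*E + 4*R
((h(-2, -4)*(-10))*V)*198 = (((-4*(-4) + 4*(-2))*(-10))*4)*198 = (((16 - 8)*(-10))*4)*198 = ((8*(-10))*4)*198 = -80*4*198 = -320*198 = -63360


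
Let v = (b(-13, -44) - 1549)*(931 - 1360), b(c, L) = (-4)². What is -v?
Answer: -657657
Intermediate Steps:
b(c, L) = 16
v = 657657 (v = (16 - 1549)*(931 - 1360) = -1533*(-429) = 657657)
-v = -1*657657 = -657657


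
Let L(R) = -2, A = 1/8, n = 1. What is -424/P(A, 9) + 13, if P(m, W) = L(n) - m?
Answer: 3613/17 ≈ 212.53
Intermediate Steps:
A = ⅛ (A = 1*(⅛) = ⅛ ≈ 0.12500)
P(m, W) = -2 - m
-424/P(A, 9) + 13 = -424/(-2 - 1*⅛) + 13 = -424/(-2 - ⅛) + 13 = -424/(-17/8) + 13 = -8/17*(-424) + 13 = 3392/17 + 13 = 3613/17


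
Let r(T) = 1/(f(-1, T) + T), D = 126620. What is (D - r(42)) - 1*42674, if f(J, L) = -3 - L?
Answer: 251839/3 ≈ 83946.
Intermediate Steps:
r(T) = -1/3 (r(T) = 1/((-3 - T) + T) = 1/(-3) = -1/3)
(D - r(42)) - 1*42674 = (126620 - 1*(-1/3)) - 1*42674 = (126620 + 1/3) - 42674 = 379861/3 - 42674 = 251839/3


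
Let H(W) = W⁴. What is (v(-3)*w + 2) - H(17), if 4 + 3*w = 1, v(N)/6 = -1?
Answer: -83513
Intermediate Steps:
v(N) = -6 (v(N) = 6*(-1) = -6)
w = -1 (w = -4/3 + (⅓)*1 = -4/3 + ⅓ = -1)
(v(-3)*w + 2) - H(17) = (-6*(-1) + 2) - 1*17⁴ = (6 + 2) - 1*83521 = 8 - 83521 = -83513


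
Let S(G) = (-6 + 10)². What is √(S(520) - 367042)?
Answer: I*√367026 ≈ 605.83*I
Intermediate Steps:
S(G) = 16 (S(G) = 4² = 16)
√(S(520) - 367042) = √(16 - 367042) = √(-367026) = I*√367026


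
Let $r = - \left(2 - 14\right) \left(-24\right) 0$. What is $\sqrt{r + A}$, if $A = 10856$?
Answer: $2 \sqrt{2714} \approx 104.19$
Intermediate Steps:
$r = 0$ ($r = - \left(-12\right) \left(-24\right) 0 = - 288 \cdot 0 = \left(-1\right) 0 = 0$)
$\sqrt{r + A} = \sqrt{0 + 10856} = \sqrt{10856} = 2 \sqrt{2714}$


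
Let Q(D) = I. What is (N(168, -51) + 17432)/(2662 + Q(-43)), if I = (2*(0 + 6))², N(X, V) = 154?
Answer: 8793/1403 ≈ 6.2673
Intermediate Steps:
I = 144 (I = (2*6)² = 12² = 144)
Q(D) = 144
(N(168, -51) + 17432)/(2662 + Q(-43)) = (154 + 17432)/(2662 + 144) = 17586/2806 = 17586*(1/2806) = 8793/1403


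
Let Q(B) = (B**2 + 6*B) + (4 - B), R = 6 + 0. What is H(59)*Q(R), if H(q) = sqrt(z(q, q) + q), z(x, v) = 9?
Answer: 140*sqrt(17) ≈ 577.23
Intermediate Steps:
R = 6
H(q) = sqrt(9 + q)
Q(B) = 4 + B**2 + 5*B
H(59)*Q(R) = sqrt(9 + 59)*(4 + 6**2 + 5*6) = sqrt(68)*(4 + 36 + 30) = (2*sqrt(17))*70 = 140*sqrt(17)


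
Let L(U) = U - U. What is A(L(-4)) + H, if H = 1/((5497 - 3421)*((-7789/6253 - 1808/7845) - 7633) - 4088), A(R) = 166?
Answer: 43031531499981813/259226093471888 ≈ 166.00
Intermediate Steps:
L(U) = 0
H = -16351595/259226093471888 (H = 1/(2076*((-7789*1/6253 - 1808*1/7845) - 7633) - 4088) = 1/(2076*((-7789/6253 - 1808/7845) - 7633) - 4088) = 1/(2076*(-72410129/49054785 - 7633) - 4088) = 1/(2076*(-374507584034/49054785) - 4088) = 1/(-259159248151528/16351595 - 4088) = 1/(-259226093471888/16351595) = -16351595/259226093471888 ≈ -6.3078e-8)
A(L(-4)) + H = 166 - 16351595/259226093471888 = 43031531499981813/259226093471888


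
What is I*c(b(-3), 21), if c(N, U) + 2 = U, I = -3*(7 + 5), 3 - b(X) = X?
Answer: -684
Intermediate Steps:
b(X) = 3 - X
I = -36 (I = -3*12 = -36)
c(N, U) = -2 + U
I*c(b(-3), 21) = -36*(-2 + 21) = -36*19 = -684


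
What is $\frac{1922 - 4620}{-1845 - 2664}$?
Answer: $\frac{2698}{4509} \approx 0.59836$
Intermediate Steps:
$\frac{1922 - 4620}{-1845 - 2664} = - \frac{2698}{-4509} = \left(-2698\right) \left(- \frac{1}{4509}\right) = \frac{2698}{4509}$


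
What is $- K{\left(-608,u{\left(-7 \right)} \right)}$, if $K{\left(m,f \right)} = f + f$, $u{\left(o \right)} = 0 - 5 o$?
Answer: $-70$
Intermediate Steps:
$u{\left(o \right)} = - 5 o$
$K{\left(m,f \right)} = 2 f$
$- K{\left(-608,u{\left(-7 \right)} \right)} = - 2 \left(\left(-5\right) \left(-7\right)\right) = - 2 \cdot 35 = \left(-1\right) 70 = -70$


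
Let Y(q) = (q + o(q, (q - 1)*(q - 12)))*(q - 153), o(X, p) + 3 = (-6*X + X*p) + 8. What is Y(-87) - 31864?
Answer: 181769096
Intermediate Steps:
o(X, p) = 5 - 6*X + X*p (o(X, p) = -3 + ((-6*X + X*p) + 8) = -3 + (8 - 6*X + X*p) = 5 - 6*X + X*p)
Y(q) = (-153 + q)*(5 - 5*q + q*(-1 + q)*(-12 + q)) (Y(q) = (q + (5 - 6*q + q*((q - 1)*(q - 12))))*(q - 153) = (q + (5 - 6*q + q*((-1 + q)*(-12 + q))))*(-153 + q) = (q + (5 - 6*q + q*(-1 + q)*(-12 + q)))*(-153 + q) = (5 - 5*q + q*(-1 + q)*(-12 + q))*(-153 + q) = (-153 + q)*(5 - 5*q + q*(-1 + q)*(-12 + q)))
Y(-87) - 31864 = (-765 + (-87)⁴ - 1066*(-87) - 166*(-87)³ + 1996*(-87)²) - 31864 = (-765 + 57289761 + 92742 - 166*(-658503) + 1996*7569) - 31864 = (-765 + 57289761 + 92742 + 109311498 + 15107724) - 31864 = 181800960 - 31864 = 181769096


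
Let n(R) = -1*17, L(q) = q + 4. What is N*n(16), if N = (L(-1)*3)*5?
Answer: -765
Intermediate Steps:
L(q) = 4 + q
N = 45 (N = ((4 - 1)*3)*5 = (3*3)*5 = 9*5 = 45)
n(R) = -17
N*n(16) = 45*(-17) = -765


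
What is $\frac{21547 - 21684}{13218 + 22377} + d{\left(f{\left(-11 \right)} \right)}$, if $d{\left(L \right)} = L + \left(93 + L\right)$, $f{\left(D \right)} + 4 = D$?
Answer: $\frac{2242348}{35595} \approx 62.996$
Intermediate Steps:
$f{\left(D \right)} = -4 + D$
$d{\left(L \right)} = 93 + 2 L$
$\frac{21547 - 21684}{13218 + 22377} + d{\left(f{\left(-11 \right)} \right)} = \frac{21547 - 21684}{13218 + 22377} + \left(93 + 2 \left(-4 - 11\right)\right) = - \frac{137}{35595} + \left(93 + 2 \left(-15\right)\right) = \left(-137\right) \frac{1}{35595} + \left(93 - 30\right) = - \frac{137}{35595} + 63 = \frac{2242348}{35595}$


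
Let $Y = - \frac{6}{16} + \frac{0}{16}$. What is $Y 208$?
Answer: $-78$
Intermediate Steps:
$Y = - \frac{3}{8}$ ($Y = \left(-6\right) \frac{1}{16} + 0 \cdot \frac{1}{16} = - \frac{3}{8} + 0 = - \frac{3}{8} \approx -0.375$)
$Y 208 = \left(- \frac{3}{8}\right) 208 = -78$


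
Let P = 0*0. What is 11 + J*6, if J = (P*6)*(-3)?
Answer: 11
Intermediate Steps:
P = 0
J = 0 (J = (0*6)*(-3) = 0*(-3) = 0)
11 + J*6 = 11 + 0*6 = 11 + 0 = 11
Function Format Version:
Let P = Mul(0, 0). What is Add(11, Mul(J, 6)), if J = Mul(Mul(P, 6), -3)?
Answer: 11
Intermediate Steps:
P = 0
J = 0 (J = Mul(Mul(0, 6), -3) = Mul(0, -3) = 0)
Add(11, Mul(J, 6)) = Add(11, Mul(0, 6)) = Add(11, 0) = 11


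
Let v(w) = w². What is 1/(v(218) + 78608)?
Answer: 1/126132 ≈ 7.9282e-6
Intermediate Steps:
1/(v(218) + 78608) = 1/(218² + 78608) = 1/(47524 + 78608) = 1/126132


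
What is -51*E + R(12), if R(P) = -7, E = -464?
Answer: 23657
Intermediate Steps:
-51*E + R(12) = -51*(-464) - 7 = 23664 - 7 = 23657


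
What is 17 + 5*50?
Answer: 267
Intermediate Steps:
17 + 5*50 = 17 + 250 = 267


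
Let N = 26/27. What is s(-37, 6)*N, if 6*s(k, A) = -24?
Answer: -104/27 ≈ -3.8519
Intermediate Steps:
N = 26/27 (N = 26*(1/27) = 26/27 ≈ 0.96296)
s(k, A) = -4 (s(k, A) = (⅙)*(-24) = -4)
s(-37, 6)*N = -4*26/27 = -104/27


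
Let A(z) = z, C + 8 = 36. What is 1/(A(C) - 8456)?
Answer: -1/8428 ≈ -0.00011865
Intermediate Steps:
C = 28 (C = -8 + 36 = 28)
1/(A(C) - 8456) = 1/(28 - 8456) = 1/(-8428) = -1/8428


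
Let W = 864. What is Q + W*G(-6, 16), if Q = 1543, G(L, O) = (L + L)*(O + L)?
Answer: -102137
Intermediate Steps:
G(L, O) = 2*L*(L + O) (G(L, O) = (2*L)*(L + O) = 2*L*(L + O))
Q + W*G(-6, 16) = 1543 + 864*(2*(-6)*(-6 + 16)) = 1543 + 864*(2*(-6)*10) = 1543 + 864*(-120) = 1543 - 103680 = -102137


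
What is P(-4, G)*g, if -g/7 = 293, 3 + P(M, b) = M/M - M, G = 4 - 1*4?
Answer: -4102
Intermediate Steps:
G = 0 (G = 4 - 4 = 0)
P(M, b) = -2 - M (P(M, b) = -3 + (M/M - M) = -3 + (1 - M) = -2 - M)
g = -2051 (g = -7*293 = -2051)
P(-4, G)*g = (-2 - 1*(-4))*(-2051) = (-2 + 4)*(-2051) = 2*(-2051) = -4102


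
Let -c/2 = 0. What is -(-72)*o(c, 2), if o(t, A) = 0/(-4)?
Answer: 0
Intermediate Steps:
c = 0 (c = -2*0 = 0)
o(t, A) = 0 (o(t, A) = 0*(-1/4) = 0)
-(-72)*o(c, 2) = -(-72)*0 = -1*0 = 0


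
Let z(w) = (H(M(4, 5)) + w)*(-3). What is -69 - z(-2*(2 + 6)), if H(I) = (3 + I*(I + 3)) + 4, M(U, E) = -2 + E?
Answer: -42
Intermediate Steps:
H(I) = 7 + I*(3 + I) (H(I) = (3 + I*(3 + I)) + 4 = 7 + I*(3 + I))
z(w) = -75 - 3*w (z(w) = ((7 + (-2 + 5)² + 3*(-2 + 5)) + w)*(-3) = ((7 + 3² + 3*3) + w)*(-3) = ((7 + 9 + 9) + w)*(-3) = (25 + w)*(-3) = -75 - 3*w)
-69 - z(-2*(2 + 6)) = -69 - (-75 - (-6)*(2 + 6)) = -69 - (-75 - (-6)*8) = -69 - (-75 - 3*(-16)) = -69 - (-75 + 48) = -69 - 1*(-27) = -69 + 27 = -42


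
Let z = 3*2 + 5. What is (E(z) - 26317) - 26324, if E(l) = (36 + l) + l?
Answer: -52583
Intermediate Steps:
z = 11 (z = 6 + 5 = 11)
E(l) = 36 + 2*l
(E(z) - 26317) - 26324 = ((36 + 2*11) - 26317) - 26324 = ((36 + 22) - 26317) - 26324 = (58 - 26317) - 26324 = -26259 - 26324 = -52583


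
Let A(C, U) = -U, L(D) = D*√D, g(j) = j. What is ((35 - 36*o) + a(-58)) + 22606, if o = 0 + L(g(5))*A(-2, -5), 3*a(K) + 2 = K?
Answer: 22621 - 900*√5 ≈ 20609.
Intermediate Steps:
a(K) = -⅔ + K/3
L(D) = D^(3/2)
o = 25*√5 (o = 0 + 5^(3/2)*(-1*(-5)) = 0 + (5*√5)*5 = 0 + 25*√5 = 25*√5 ≈ 55.902)
((35 - 36*o) + a(-58)) + 22606 = ((35 - 900*√5) + (-⅔ + (⅓)*(-58))) + 22606 = ((35 - 900*√5) + (-⅔ - 58/3)) + 22606 = ((35 - 900*√5) - 20) + 22606 = (15 - 900*√5) + 22606 = 22621 - 900*√5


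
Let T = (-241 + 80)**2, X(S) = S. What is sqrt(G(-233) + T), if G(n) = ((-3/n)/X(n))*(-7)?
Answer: sqrt(1407225190)/233 ≈ 161.00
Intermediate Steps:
T = 25921 (T = (-161)**2 = 25921)
G(n) = 21/n**2 (G(n) = ((-3/n)/n)*(-7) = -3/n**2*(-7) = 21/n**2)
sqrt(G(-233) + T) = sqrt(21/(-233)**2 + 25921) = sqrt(21*(1/54289) + 25921) = sqrt(21/54289 + 25921) = sqrt(1407225190/54289) = sqrt(1407225190)/233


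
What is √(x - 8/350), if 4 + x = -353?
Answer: I*√437353/35 ≈ 18.895*I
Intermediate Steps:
x = -357 (x = -4 - 353 = -357)
√(x - 8/350) = √(-357 - 8/350) = √(-357 - 8*1/350) = √(-357 - 4/175) = √(-62479/175) = I*√437353/35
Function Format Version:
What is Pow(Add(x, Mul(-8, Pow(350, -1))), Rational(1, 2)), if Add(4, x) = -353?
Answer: Mul(Rational(1, 35), I, Pow(437353, Rational(1, 2))) ≈ Mul(18.895, I)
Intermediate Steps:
x = -357 (x = Add(-4, -353) = -357)
Pow(Add(x, Mul(-8, Pow(350, -1))), Rational(1, 2)) = Pow(Add(-357, Mul(-8, Pow(350, -1))), Rational(1, 2)) = Pow(Add(-357, Mul(-8, Rational(1, 350))), Rational(1, 2)) = Pow(Add(-357, Rational(-4, 175)), Rational(1, 2)) = Pow(Rational(-62479, 175), Rational(1, 2)) = Mul(Rational(1, 35), I, Pow(437353, Rational(1, 2)))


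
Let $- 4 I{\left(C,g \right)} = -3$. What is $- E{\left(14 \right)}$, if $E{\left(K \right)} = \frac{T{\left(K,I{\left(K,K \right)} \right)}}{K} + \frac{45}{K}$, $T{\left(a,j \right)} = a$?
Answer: $- \frac{59}{14} \approx -4.2143$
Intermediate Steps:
$I{\left(C,g \right)} = \frac{3}{4}$ ($I{\left(C,g \right)} = \left(- \frac{1}{4}\right) \left(-3\right) = \frac{3}{4}$)
$E{\left(K \right)} = 1 + \frac{45}{K}$ ($E{\left(K \right)} = \frac{K}{K} + \frac{45}{K} = 1 + \frac{45}{K}$)
$- E{\left(14 \right)} = - \frac{45 + 14}{14} = - \frac{59}{14}$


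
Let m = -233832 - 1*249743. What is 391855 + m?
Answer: -91720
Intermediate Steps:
m = -483575 (m = -233832 - 249743 = -483575)
391855 + m = 391855 - 483575 = -91720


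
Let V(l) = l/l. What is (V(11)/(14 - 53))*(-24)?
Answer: 8/13 ≈ 0.61539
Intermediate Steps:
V(l) = 1
(V(11)/(14 - 53))*(-24) = (1/(14 - 53))*(-24) = (1/(-39))*(-24) = -1/39*1*(-24) = -1/39*(-24) = 8/13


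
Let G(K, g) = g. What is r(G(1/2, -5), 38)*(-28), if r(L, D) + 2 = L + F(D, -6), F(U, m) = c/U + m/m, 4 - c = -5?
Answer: 3066/19 ≈ 161.37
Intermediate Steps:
c = 9 (c = 4 - 1*(-5) = 4 + 5 = 9)
F(U, m) = 1 + 9/U (F(U, m) = 9/U + m/m = 9/U + 1 = 1 + 9/U)
r(L, D) = -2 + L + (9 + D)/D (r(L, D) = -2 + (L + (9 + D)/D) = -2 + L + (9 + D)/D)
r(G(1/2, -5), 38)*(-28) = (-1 - 5 + 9/38)*(-28) = -219/38*(-28) = 3066/19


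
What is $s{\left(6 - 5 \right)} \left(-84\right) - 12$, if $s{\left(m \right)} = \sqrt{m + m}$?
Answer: $-12 - 84 \sqrt{2} \approx -130.79$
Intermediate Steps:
$s{\left(m \right)} = \sqrt{2} \sqrt{m}$ ($s{\left(m \right)} = \sqrt{2 m} = \sqrt{2} \sqrt{m}$)
$s{\left(6 - 5 \right)} \left(-84\right) - 12 = \sqrt{2} \sqrt{6 - 5} \left(-84\right) - 12 = \sqrt{2} \sqrt{1} \left(-84\right) - 12 = \sqrt{2} \cdot 1 \left(-84\right) - 12 = \sqrt{2} \left(-84\right) - 12 = - 84 \sqrt{2} - 12 = -12 - 84 \sqrt{2}$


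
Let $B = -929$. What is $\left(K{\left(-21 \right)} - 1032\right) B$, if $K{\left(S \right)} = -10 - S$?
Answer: $948509$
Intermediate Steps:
$\left(K{\left(-21 \right)} - 1032\right) B = \left(\left(-10 - -21\right) - 1032\right) \left(-929\right) = \left(\left(-10 + 21\right) - 1032\right) \left(-929\right) = \left(11 - 1032\right) \left(-929\right) = \left(-1021\right) \left(-929\right) = 948509$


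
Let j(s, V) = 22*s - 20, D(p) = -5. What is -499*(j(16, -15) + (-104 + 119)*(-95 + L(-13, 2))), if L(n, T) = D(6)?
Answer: 582832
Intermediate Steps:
L(n, T) = -5
j(s, V) = -20 + 22*s
-499*(j(16, -15) + (-104 + 119)*(-95 + L(-13, 2))) = -499*((-20 + 22*16) + (-104 + 119)*(-95 - 5)) = -499*((-20 + 352) + 15*(-100)) = -499*(332 - 1500) = -499*(-1168) = 582832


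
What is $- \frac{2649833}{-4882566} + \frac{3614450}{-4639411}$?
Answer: $- \frac{764875187191}{3236032915518} \approx -0.23636$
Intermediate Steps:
$- \frac{2649833}{-4882566} + \frac{3614450}{-4639411} = \left(-2649833\right) \left(- \frac{1}{4882566}\right) + 3614450 \left(- \frac{1}{4639411}\right) = \frac{2649833}{4882566} - \frac{516350}{662773} = - \frac{764875187191}{3236032915518}$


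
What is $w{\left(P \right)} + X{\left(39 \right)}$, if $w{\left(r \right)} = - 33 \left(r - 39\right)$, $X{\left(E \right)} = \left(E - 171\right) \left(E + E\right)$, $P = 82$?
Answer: $-11715$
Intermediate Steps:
$X{\left(E \right)} = 2 E \left(-171 + E\right)$ ($X{\left(E \right)} = \left(-171 + E\right) 2 E = 2 E \left(-171 + E\right)$)
$w{\left(r \right)} = 1287 - 33 r$ ($w{\left(r \right)} = - 33 \left(-39 + r\right) = 1287 - 33 r$)
$w{\left(P \right)} + X{\left(39 \right)} = \left(1287 - 2706\right) + 2 \cdot 39 \left(-171 + 39\right) = \left(1287 - 2706\right) + 2 \cdot 39 \left(-132\right) = -1419 - 10296 = -11715$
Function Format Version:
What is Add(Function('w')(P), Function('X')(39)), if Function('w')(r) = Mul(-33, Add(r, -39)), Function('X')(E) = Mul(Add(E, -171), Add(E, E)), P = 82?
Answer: -11715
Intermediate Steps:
Function('X')(E) = Mul(2, E, Add(-171, E)) (Function('X')(E) = Mul(Add(-171, E), Mul(2, E)) = Mul(2, E, Add(-171, E)))
Function('w')(r) = Add(1287, Mul(-33, r)) (Function('w')(r) = Mul(-33, Add(-39, r)) = Add(1287, Mul(-33, r)))
Add(Function('w')(P), Function('X')(39)) = Add(Add(1287, Mul(-33, 82)), Mul(2, 39, Add(-171, 39))) = Add(Add(1287, -2706), Mul(2, 39, -132)) = Add(-1419, -10296) = -11715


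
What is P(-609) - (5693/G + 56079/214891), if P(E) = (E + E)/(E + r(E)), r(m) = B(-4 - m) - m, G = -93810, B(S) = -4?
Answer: 3067177588834/10079462355 ≈ 304.30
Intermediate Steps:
r(m) = -4 - m
P(E) = -E/2 (P(E) = (E + E)/(E + (-4 - E)) = (2*E)/(-4) = (2*E)*(-¼) = -E/2)
P(-609) - (5693/G + 56079/214891) = -½*(-609) - (5693/(-93810) + 56079/214891) = 609/2 - (5693*(-1/93810) + 56079*(1/214891)) = 609/2 - (-5693/93810 + 56079/214891) = 609/2 - 1*4037396527/20158924710 = 609/2 - 4037396527/20158924710 = 3067177588834/10079462355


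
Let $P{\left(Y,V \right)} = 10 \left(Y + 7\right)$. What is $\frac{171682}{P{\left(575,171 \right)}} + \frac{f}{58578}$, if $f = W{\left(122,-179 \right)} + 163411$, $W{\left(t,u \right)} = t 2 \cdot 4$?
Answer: $\frac{152965563}{4735055} \approx 32.305$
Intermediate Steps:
$P{\left(Y,V \right)} = 70 + 10 Y$ ($P{\left(Y,V \right)} = 10 \left(7 + Y\right) = 70 + 10 Y$)
$W{\left(t,u \right)} = 8 t$ ($W{\left(t,u \right)} = t 8 = 8 t$)
$f = 164387$ ($f = 8 \cdot 122 + 163411 = 976 + 163411 = 164387$)
$\frac{171682}{P{\left(575,171 \right)}} + \frac{f}{58578} = \frac{171682}{70 + 10 \cdot 575} + \frac{164387}{58578} = \frac{171682}{70 + 5750} + 164387 \cdot \frac{1}{58578} = \frac{171682}{5820} + \frac{164387}{58578} = 171682 \cdot \frac{1}{5820} + \frac{164387}{58578} = \frac{85841}{2910} + \frac{164387}{58578} = \frac{152965563}{4735055}$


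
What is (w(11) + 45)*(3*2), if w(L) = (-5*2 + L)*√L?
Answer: 270 + 6*√11 ≈ 289.90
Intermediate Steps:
w(L) = √L*(-10 + L) (w(L) = (-10 + L)*√L = √L*(-10 + L))
(w(11) + 45)*(3*2) = (√11*(-10 + 11) + 45)*(3*2) = (√11*1 + 45)*6 = (√11 + 45)*6 = (45 + √11)*6 = 270 + 6*√11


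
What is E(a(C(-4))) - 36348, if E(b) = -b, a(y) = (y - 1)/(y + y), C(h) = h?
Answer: -290789/8 ≈ -36349.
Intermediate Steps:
a(y) = (-1 + y)/(2*y) (a(y) = (-1 + y)/((2*y)) = (-1 + y)*(1/(2*y)) = (-1 + y)/(2*y))
E(a(C(-4))) - 36348 = -(-1 - 4)/(2*(-4)) - 36348 = -(-1)*(-5)/(2*4) - 36348 = -1*5/8 - 36348 = -5/8 - 36348 = -290789/8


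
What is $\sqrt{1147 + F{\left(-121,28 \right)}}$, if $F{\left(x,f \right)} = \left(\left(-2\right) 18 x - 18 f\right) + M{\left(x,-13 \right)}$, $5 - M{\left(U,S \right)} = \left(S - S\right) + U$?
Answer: $5 \sqrt{205} \approx 71.589$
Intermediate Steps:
$M{\left(U,S \right)} = 5 - U$ ($M{\left(U,S \right)} = 5 - \left(\left(S - S\right) + U\right) = 5 - \left(0 + U\right) = 5 - U$)
$F{\left(x,f \right)} = 5 - 37 x - 18 f$ ($F{\left(x,f \right)} = \left(\left(-2\right) 18 x - 18 f\right) - \left(-5 + x\right) = \left(- 36 x - 18 f\right) - \left(-5 + x\right) = 5 - 37 x - 18 f$)
$\sqrt{1147 + F{\left(-121,28 \right)}} = \sqrt{1147 - -3978} = \sqrt{1147 + \left(5 + 4477 - 504\right)} = \sqrt{1147 + 3978} = \sqrt{5125} = 5 \sqrt{205}$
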